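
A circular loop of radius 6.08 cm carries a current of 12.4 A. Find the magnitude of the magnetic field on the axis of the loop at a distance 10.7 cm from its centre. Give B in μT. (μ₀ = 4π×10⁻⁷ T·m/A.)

B ≈ 15.5 μT

On the axis of a circular loop, B = μ₀IR² / [2(R²+z²)^(3/2)].
R² + z² = (0.0608)² + (0.107)² = 0.01515 m², and (R²+z²)^(3/2) = 1.86×10⁻³ m³.
B = (4π×10⁻⁷ × 12.4 × 0.003697) / (2 × 1.86×10⁻³) = 1.55×10⁻⁵ T.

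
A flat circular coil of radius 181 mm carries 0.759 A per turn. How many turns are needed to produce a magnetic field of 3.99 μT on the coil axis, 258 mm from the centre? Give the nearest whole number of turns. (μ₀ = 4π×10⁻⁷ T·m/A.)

For an N-turn coil, B = Nμ₀IR²/[2(R²+z²)^(3/2)]. A single turn gives B₁ = 4.99×10⁻⁷ T with R = 0.181 m, z = 0.258 m.
N = B/B₁ = 3.99×10⁻⁶ / 4.99×10⁻⁷ = 7.99.

N = 8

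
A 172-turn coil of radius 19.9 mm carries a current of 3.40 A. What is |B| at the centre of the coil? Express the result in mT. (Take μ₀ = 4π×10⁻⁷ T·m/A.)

For an N-turn flat coil, B = Nμ₀I/(2R) with R = 0.0199 m.
B = 172 × 1.07×10⁻⁴ T = 1.85×10⁻² T.

B ≈ 18.5 mT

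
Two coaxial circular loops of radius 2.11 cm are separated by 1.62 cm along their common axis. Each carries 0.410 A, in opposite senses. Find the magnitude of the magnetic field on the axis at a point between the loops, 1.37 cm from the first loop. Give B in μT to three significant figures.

Each loop contributes B = μ₀IR²/[2(R²+z²)^(3/2)] on the axis, with z measured from that loop.
Loop 1 (z = 0.0137 m): B₁ = 7.20×10⁻⁶ T. Loop 2 (z = 0.0025 m): B₂ = 1.20×10⁻⁵ T.
The fields oppose: B = |B₁ − B₂| = 4.75×10⁻⁶ T.

B ≈ 4.75 μT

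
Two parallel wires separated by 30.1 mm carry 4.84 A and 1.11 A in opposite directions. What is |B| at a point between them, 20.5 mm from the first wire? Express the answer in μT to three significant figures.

B ≈ 70.3 μT

Each long wire gives B = μ₀I/(2πd). Distances are d₁ = 0.0205 m and d₂ = 0.0096 m.
B₁ = 4.72×10⁻⁵ T, B₂ = 2.31×10⁻⁵ T.
Between antiparallel currents both contributions point the same way, so they add. B = B₁ + B₂ = 4.72×10⁻⁵ + 2.31×10⁻⁵ = 7.03×10⁻⁵ T.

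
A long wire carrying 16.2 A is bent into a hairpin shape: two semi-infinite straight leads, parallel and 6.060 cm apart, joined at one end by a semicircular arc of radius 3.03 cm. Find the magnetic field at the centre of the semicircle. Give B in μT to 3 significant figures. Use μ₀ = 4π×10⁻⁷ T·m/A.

B ≈ 275 μT

The semicircular arc contributes B_arc = μ₀I·π/(4πR) = μ₀I/(4R) = 1.68×10⁻⁴ T.
Each semi-infinite lead is at perpendicular distance R = 0.0303 m from the centre, with the perpendicular foot at its near end, so it contributes μ₀I/(4πR); both point the same way, together 1.07×10⁻⁴ T.
Arc and leads all point the same direction: B = 1.68×10⁻⁴ + 1.07×10⁻⁴ = 2.75×10⁻⁴ T.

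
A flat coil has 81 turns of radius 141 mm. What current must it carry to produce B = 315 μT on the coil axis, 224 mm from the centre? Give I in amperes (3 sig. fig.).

For an N-turn coil, B = Nμ₀IR²/[2(R²+z²)^(3/2)] with R = 0.141 m, z = 0.224 m, so I = 2B(R²+z²)^(3/2)/(Nμ₀R²) = 2 × 3.15×10⁻⁴ × 1.85×10⁻² / (81 × 4π×10⁻⁷ × 0.01988) = 5.77 A.

I ≈ 5.77 A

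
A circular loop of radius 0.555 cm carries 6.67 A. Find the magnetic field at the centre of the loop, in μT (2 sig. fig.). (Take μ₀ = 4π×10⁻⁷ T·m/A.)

B ≈ 760 μT

At the centre of a circular loop the Biot–Savart law gives B = μ₀I/(2R).
B = (4π×10⁻⁷ × 6.67) / (2 × 0.00555) = 7.55×10⁻⁴ T.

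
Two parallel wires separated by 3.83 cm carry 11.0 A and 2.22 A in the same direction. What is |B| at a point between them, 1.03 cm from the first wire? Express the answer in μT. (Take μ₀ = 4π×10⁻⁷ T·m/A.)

B ≈ 198 μT

Each long wire gives B = μ₀I/(2πd). Distances are d₁ = 0.0103 m and d₂ = 0.028 m.
B₁ = 2.14×10⁻⁴ T, B₂ = 1.59×10⁻⁵ T.
Between parallel currents the two contributions point in opposite directions, so they subtract. B = |B₁ − B₂| = |2.14×10⁻⁴ − 1.59×10⁻⁵| = 1.98×10⁻⁴ T.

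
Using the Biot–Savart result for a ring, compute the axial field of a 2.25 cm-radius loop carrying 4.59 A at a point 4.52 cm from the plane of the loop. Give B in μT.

On the axis of a circular loop, B = μ₀IR² / [2(R²+z²)^(3/2)].
R² + z² = (0.0225)² + (0.0452)² = 0.002549 m², and (R²+z²)^(3/2) = 1.29×10⁻⁴ m³.
B = (4π×10⁻⁷ × 4.59 × 0.0005062) / (2 × 1.29×10⁻⁴) = 1.13×10⁻⁵ T.

B ≈ 11.3 μT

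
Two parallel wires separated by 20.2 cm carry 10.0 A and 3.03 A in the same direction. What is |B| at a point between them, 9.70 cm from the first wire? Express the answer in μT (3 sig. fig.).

Each long wire gives B = μ₀I/(2πd). Distances are d₁ = 0.097 m and d₂ = 0.105 m.
B₁ = 2.06×10⁻⁵ T, B₂ = 5.77×10⁻⁶ T.
Between parallel currents the two contributions point in opposite directions, so they subtract. B = |B₁ − B₂| = |2.06×10⁻⁵ − 5.77×10⁻⁶| = 1.48×10⁻⁵ T.

B ≈ 14.8 μT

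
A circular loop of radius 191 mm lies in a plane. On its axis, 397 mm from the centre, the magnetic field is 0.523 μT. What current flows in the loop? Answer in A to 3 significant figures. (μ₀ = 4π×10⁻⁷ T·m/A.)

On the axis of a loop, B = μ₀IR²/[2(R²+z²)^(3/2)], so I = 2B(R²+z²)^(3/2)/(μ₀R²).
R² + z² = 0.03648 + 0.1576 = 0.1941 m²; raised to 3/2 gives 8.55×10⁻² m³.
I = 2 × 5.23×10⁻⁷ × 8.55×10⁻² / (1.26×10⁻⁶ × 0.03648) = 1.95 A.

I ≈ 1.95 A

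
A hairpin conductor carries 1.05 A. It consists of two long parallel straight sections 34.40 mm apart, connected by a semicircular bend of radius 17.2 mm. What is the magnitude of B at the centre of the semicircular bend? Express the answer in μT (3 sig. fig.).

The semicircular arc contributes B_arc = μ₀I·π/(4πR) = μ₀I/(4R) = 1.92×10⁻⁵ T.
Each semi-infinite lead is at perpendicular distance R = 0.0172 m from the centre, with the perpendicular foot at its near end, so it contributes μ₀I/(4πR); both point the same way, together 1.22×10⁻⁵ T.
Arc and leads all point the same direction: B = 1.92×10⁻⁵ + 1.22×10⁻⁵ = 3.14×10⁻⁵ T.

B ≈ 31.4 μT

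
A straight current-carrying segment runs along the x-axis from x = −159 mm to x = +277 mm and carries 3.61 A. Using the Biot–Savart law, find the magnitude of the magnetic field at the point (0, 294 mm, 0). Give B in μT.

For a finite straight segment, B = (μ₀I/4πd)(sinθ₁ + sinθ₂), where θ₁, θ₂ are the angles from the perpendicular to each end.
The perpendicular distance is d = 0.294 m; the end-offsets along the wire are a = 0.159 m and b = 0.277 m.
sinθ₁ = 0.159/√(0.159²+0.294²) = 0.4757; sinθ₂ = 0.277/√(0.277²+0.294²) = 0.6858.
B = (4π×10⁻⁷ × 3.61) / (4π × 0.294) × (0.4757 + 0.6858) = 1.43×10⁻⁶ T.

B ≈ 1.43 μT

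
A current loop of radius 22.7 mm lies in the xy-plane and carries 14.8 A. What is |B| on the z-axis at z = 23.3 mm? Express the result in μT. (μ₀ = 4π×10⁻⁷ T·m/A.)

B ≈ 139 μT

On the axis of a circular loop, B = μ₀IR² / [2(R²+z²)^(3/2)].
R² + z² = (0.0227)² + (0.0233)² = 0.001058 m², and (R²+z²)^(3/2) = 3.44×10⁻⁵ m³.
B = (4π×10⁻⁷ × 14.8 × 0.0005153) / (2 × 3.44×10⁻⁵) = 1.39×10⁻⁴ T.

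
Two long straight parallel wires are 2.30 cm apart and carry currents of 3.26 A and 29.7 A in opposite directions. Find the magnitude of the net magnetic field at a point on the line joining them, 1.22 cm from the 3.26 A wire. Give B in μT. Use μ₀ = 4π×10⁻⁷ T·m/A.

Each long wire gives B = μ₀I/(2πd). Distances are d₁ = 0.0122 m and d₂ = 0.0108 m.
B₁ = 5.34×10⁻⁵ T, B₂ = 5.50×10⁻⁴ T.
Between antiparallel currents both contributions point the same way, so they add. B = B₁ + B₂ = 5.34×10⁻⁵ + 5.50×10⁻⁴ = 6.03×10⁻⁴ T.

B ≈ 603 μT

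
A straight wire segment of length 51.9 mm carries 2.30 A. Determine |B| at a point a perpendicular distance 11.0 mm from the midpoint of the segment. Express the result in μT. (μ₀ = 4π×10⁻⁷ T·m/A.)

For a finite straight segment, B = (μ₀I/4πd)(sinθ₁ + sinθ₂), where θ₁, θ₂ are the angles from the perpendicular to each end.
The perpendicular from the point meets the wire at its midpoint, so each end is L/2 = 0.02595 m away along the wire.
sinθ₁ = 0.02595/√(0.02595²+0.011²) = 0.9207; sinθ₂ = 0.02595/√(0.02595²+0.011²) = 0.9207.
B = (4π×10⁻⁷ × 2.30) / (4π × 0.011) × (0.9207 + 0.9207) = 3.85×10⁻⁵ T.

B ≈ 38.5 μT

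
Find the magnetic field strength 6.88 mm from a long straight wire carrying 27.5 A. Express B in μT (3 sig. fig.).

For an infinitely long straight wire, B = μ₀I/(2πd).
B = (4π×10⁻⁷ × 27.5) / (2π × 0.00688) = 7.99×10⁻⁴ T.

B ≈ 799 μT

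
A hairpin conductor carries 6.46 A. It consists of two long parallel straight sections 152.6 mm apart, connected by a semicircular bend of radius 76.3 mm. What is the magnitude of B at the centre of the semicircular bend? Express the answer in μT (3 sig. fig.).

The semicircular arc contributes B_arc = μ₀I·π/(4πR) = μ₀I/(4R) = 2.66×10⁻⁵ T.
Each semi-infinite lead is at perpendicular distance R = 0.0763 m from the centre, with the perpendicular foot at its near end, so it contributes μ₀I/(4πR); both point the same way, together 1.69×10⁻⁵ T.
Arc and leads all point the same direction: B = 2.66×10⁻⁵ + 1.69×10⁻⁵ = 4.35×10⁻⁵ T.

B ≈ 43.5 μT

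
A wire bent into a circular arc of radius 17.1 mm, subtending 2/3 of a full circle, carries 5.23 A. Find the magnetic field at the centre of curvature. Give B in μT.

B ≈ 128 μT

The Biot–Savart field of a circular arc at its centre is B = μ₀Iφ/(4πR), with φ = 4.189 rad.
B = (4π×10⁻⁷ × 5.23 × 4.189) / (4π × 0.0171) = 1.28×10⁻⁴ T.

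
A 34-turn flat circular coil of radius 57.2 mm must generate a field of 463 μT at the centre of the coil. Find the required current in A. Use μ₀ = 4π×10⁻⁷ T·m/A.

For an N-turn coil, B = Nμ₀I/(2R) with R = 0.0572 m, so I = 2RB/(Nμ₀) = 2 × 0.0572 × 4.63×10⁻⁴ / (34 × 4π×10⁻⁷) = 1.24 A.

I ≈ 1.24 A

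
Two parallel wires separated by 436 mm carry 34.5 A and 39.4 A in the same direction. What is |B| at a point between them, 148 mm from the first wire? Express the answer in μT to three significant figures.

B ≈ 19.3 μT

Each long wire gives B = μ₀I/(2πd). Distances are d₁ = 0.148 m and d₂ = 0.288 m.
B₁ = 4.66×10⁻⁵ T, B₂ = 2.74×10⁻⁵ T.
Between parallel currents the two contributions point in opposite directions, so they subtract. B = |B₁ − B₂| = |4.66×10⁻⁵ − 2.74×10⁻⁵| = 1.93×10⁻⁵ T.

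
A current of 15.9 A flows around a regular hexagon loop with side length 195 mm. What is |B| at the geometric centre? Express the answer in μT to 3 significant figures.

B ≈ 56.5 μT

Each side is a finite straight segment at perpendicular distance d = a/(2 tan(π/6)) = 0.1689 m from the centre, with end-angles ±π/6.
One side contributes B₁ = (μ₀I/4πd)·2 sin(π/6) = 9.42×10⁻⁶ T.
All 6 sides add in the same direction: B = 6 × 9.42×10⁻⁶ = 5.65×10⁻⁵ T.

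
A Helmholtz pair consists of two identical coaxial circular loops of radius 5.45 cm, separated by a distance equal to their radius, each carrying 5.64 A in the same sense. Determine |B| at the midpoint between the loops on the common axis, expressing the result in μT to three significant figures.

B ≈ 93.1 μT

Each loop contributes B = μ₀IR²/[2(R²+z²)^(3/2)] on the axis, with z measured from that loop.
Loop 1 (z = 0.02725 m): B₁ = 4.65×10⁻⁵ T. Loop 2 (z = 0.02725 m): B₂ = 4.65×10⁻⁵ T.
The fields add: B = B₁ + B₂ = 9.31×10⁻⁵ T.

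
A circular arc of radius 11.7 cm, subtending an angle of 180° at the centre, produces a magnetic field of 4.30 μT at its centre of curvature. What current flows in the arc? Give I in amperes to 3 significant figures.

For a circular arc, B = μ₀Iφ/(4πR) with φ in radians; here φ = 3.142 rad.
So I = 4πRB/(μ₀φ) = 4π × 0.117 × 4.30×10⁻⁶ / (4π×10⁻⁷ × 3.142) = 1.60 A.

I ≈ 1.60 A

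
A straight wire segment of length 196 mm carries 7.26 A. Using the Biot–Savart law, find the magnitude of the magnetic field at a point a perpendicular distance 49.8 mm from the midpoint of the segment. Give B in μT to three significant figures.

B ≈ 26.0 μT

For a finite straight segment, B = (μ₀I/4πd)(sinθ₁ + sinθ₂), where θ₁, θ₂ are the angles from the perpendicular to each end.
The perpendicular from the point meets the wire at its midpoint, so each end is L/2 = 0.098 m away along the wire.
sinθ₁ = 0.098/√(0.098²+0.0498²) = 0.8915; sinθ₂ = 0.098/√(0.098²+0.0498²) = 0.8915.
B = (4π×10⁻⁷ × 7.26) / (4π × 0.0498) × (0.8915 + 0.8915) = 2.60×10⁻⁵ T.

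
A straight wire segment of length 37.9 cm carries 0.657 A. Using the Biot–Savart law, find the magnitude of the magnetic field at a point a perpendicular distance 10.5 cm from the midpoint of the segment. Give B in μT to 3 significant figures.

For a finite straight segment, B = (μ₀I/4πd)(sinθ₁ + sinθ₂), where θ₁, θ₂ are the angles from the perpendicular to each end.
The perpendicular from the point meets the wire at its midpoint, so each end is L/2 = 0.1895 m away along the wire.
sinθ₁ = 0.1895/√(0.1895²+0.105²) = 0.8747; sinθ₂ = 0.1895/√(0.1895²+0.105²) = 0.8747.
B = (4π×10⁻⁷ × 0.657) / (4π × 0.105) × (0.8747 + 0.8747) = 1.09×10⁻⁶ T.

B ≈ 1.09 μT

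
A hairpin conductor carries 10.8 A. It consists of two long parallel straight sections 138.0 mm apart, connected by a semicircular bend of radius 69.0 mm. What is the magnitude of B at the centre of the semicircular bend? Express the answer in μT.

B ≈ 80.5 μT

The semicircular arc contributes B_arc = μ₀I·π/(4πR) = μ₀I/(4R) = 4.92×10⁻⁵ T.
Each semi-infinite lead is at perpendicular distance R = 0.069 m from the centre, with the perpendicular foot at its near end, so it contributes μ₀I/(4πR); both point the same way, together 3.13×10⁻⁵ T.
Arc and leads all point the same direction: B = 4.92×10⁻⁵ + 3.13×10⁻⁵ = 8.05×10⁻⁵ T.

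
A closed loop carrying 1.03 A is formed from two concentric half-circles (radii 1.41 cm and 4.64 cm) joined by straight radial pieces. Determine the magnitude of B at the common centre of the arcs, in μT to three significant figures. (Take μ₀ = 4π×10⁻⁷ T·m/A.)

The radial connectors point toward the centre, so dl × r̂ = 0 and they contribute nothing.
Each semicircle gives μ₀I/(4R): inner arc 2.29×10⁻⁵ T, outer arc 6.97×10⁻⁶ T.
The two arcs carry current in opposite angular senses, so their fields oppose: B = |2.29×10⁻⁵ − 6.97×10⁻⁶| = 1.60×10⁻⁵ T.

B ≈ 16.0 μT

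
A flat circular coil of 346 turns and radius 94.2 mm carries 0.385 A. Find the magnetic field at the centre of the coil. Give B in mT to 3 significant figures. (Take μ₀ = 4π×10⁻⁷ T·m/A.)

For an N-turn flat coil, B = Nμ₀I/(2R) with R = 0.0942 m.
B = 346 × 2.57×10⁻⁶ T = 8.89×10⁻⁴ T.

B ≈ 0.889 mT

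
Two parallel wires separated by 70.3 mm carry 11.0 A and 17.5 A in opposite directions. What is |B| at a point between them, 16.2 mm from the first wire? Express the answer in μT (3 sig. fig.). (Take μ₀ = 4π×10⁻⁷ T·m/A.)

Each long wire gives B = μ₀I/(2πd). Distances are d₁ = 0.0162 m and d₂ = 0.0541 m.
B₁ = 1.36×10⁻⁴ T, B₂ = 6.47×10⁻⁵ T.
Between antiparallel currents both contributions point the same way, so they add. B = B₁ + B₂ = 1.36×10⁻⁴ + 6.47×10⁻⁵ = 2.00×10⁻⁴ T.

B ≈ 200 μT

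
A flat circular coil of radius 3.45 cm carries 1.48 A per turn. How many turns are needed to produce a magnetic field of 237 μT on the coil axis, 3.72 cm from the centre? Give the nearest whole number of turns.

N = 28

For an N-turn coil, B = Nμ₀IR²/[2(R²+z²)^(3/2)]. A single turn gives B₁ = 8.48×10⁻⁶ T with R = 0.0345 m, z = 0.0372 m.
N = B/B₁ = 2.37×10⁻⁴ / 8.48×10⁻⁶ = 27.96.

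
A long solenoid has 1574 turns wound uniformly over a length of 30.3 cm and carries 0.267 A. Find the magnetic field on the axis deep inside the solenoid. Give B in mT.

B ≈ 1.74 mT

Inside a long solenoid, B = μ₀nI with n = 5195 turns/m.
B = 4π×10⁻⁷ × 5195 × 0.267 = 1.74×10⁻³ T.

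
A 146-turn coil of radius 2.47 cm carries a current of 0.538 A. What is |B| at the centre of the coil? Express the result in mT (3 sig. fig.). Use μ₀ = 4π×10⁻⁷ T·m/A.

For an N-turn flat coil, B = Nμ₀I/(2R) with R = 0.0247 m.
B = 146 × 1.37×10⁻⁵ T = 2.00×10⁻³ T.

B ≈ 2.00 mT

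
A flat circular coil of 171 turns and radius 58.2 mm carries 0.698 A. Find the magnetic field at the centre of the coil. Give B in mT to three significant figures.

B ≈ 1.29 mT

For an N-turn flat coil, B = Nμ₀I/(2R) with R = 0.0582 m.
B = 171 × 7.54×10⁻⁶ T = 1.29×10⁻³ T.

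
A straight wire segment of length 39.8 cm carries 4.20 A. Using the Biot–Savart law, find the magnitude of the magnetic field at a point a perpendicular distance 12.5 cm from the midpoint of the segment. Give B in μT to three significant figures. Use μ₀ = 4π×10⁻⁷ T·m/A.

B ≈ 5.69 μT

For a finite straight segment, B = (μ₀I/4πd)(sinθ₁ + sinθ₂), where θ₁, θ₂ are the angles from the perpendicular to each end.
The perpendicular from the point meets the wire at its midpoint, so each end is L/2 = 0.199 m away along the wire.
sinθ₁ = 0.199/√(0.199²+0.125²) = 0.8468; sinθ₂ = 0.199/√(0.199²+0.125²) = 0.8468.
B = (4π×10⁻⁷ × 4.20) / (4π × 0.125) × (0.8468 + 0.8468) = 5.69×10⁻⁶ T.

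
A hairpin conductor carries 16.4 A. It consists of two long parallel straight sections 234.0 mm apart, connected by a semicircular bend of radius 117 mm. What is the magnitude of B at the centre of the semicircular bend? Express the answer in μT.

The semicircular arc contributes B_arc = μ₀I·π/(4πR) = μ₀I/(4R) = 4.40×10⁻⁵ T.
Each semi-infinite lead is at perpendicular distance R = 0.117 m from the centre, with the perpendicular foot at its near end, so it contributes μ₀I/(4πR); both point the same way, together 2.80×10⁻⁵ T.
Arc and leads all point the same direction: B = 4.40×10⁻⁵ + 2.80×10⁻⁵ = 7.21×10⁻⁵ T.

B ≈ 72.1 μT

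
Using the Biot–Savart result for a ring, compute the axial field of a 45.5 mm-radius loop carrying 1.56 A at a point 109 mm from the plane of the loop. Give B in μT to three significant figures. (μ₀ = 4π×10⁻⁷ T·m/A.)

On the axis of a circular loop, B = μ₀IR² / [2(R²+z²)^(3/2)].
R² + z² = (0.0455)² + (0.109)² = 0.01395 m², and (R²+z²)^(3/2) = 1.65×10⁻³ m³.
B = (4π×10⁻⁷ × 1.56 × 0.00207) / (2 × 1.65×10⁻³) = 1.23×10⁻⁶ T.

B ≈ 1.23 μT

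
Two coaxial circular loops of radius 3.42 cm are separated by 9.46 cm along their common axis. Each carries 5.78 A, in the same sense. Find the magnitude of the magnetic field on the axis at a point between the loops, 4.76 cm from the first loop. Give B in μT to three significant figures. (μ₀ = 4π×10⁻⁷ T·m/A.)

Each loop contributes B = μ₀IR²/[2(R²+z²)^(3/2)] on the axis, with z measured from that loop.
Loop 1 (z = 0.0476 m): B₁ = 2.11×10⁻⁵ T. Loop 2 (z = 0.047 m): B₂ = 2.16×10⁻⁵ T.
The fields add: B = B₁ + B₂ = 4.27×10⁻⁵ T.

B ≈ 42.7 μT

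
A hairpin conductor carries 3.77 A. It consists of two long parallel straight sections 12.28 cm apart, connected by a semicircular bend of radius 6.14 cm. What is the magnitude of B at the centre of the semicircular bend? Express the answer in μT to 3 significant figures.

B ≈ 31.6 μT

The semicircular arc contributes B_arc = μ₀I·π/(4πR) = μ₀I/(4R) = 1.93×10⁻⁵ T.
Each semi-infinite lead is at perpendicular distance R = 0.0614 m from the centre, with the perpendicular foot at its near end, so it contributes μ₀I/(4πR); both point the same way, together 1.23×10⁻⁵ T.
Arc and leads all point the same direction: B = 1.93×10⁻⁵ + 1.23×10⁻⁵ = 3.16×10⁻⁵ T.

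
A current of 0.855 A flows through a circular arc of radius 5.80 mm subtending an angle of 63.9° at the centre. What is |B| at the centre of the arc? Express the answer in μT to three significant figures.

The Biot–Savart field of a circular arc at its centre is B = μ₀Iφ/(4πR), with φ = 1.115 rad.
B = (4π×10⁻⁷ × 0.855 × 1.115) / (4π × 0.0058) = 1.64×10⁻⁵ T.

B ≈ 16.4 μT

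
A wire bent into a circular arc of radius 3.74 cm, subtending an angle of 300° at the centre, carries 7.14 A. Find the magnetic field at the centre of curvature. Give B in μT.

The Biot–Savart field of a circular arc at its centre is B = μ₀Iφ/(4πR), with φ = 5.236 rad.
B = (4π×10⁻⁷ × 7.14 × 5.236) / (4π × 0.0374) = 1.00×10⁻⁴ T.

B ≈ 100 μT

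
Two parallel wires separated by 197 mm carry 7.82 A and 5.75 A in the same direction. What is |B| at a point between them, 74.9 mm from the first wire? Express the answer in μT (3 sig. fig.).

B ≈ 11.5 μT

Each long wire gives B = μ₀I/(2πd). Distances are d₁ = 0.0749 m and d₂ = 0.1221 m.
B₁ = 2.09×10⁻⁵ T, B₂ = 9.42×10⁻⁶ T.
Between parallel currents the two contributions point in opposite directions, so they subtract. B = |B₁ − B₂| = |2.09×10⁻⁵ − 9.42×10⁻⁶| = 1.15×10⁻⁵ T.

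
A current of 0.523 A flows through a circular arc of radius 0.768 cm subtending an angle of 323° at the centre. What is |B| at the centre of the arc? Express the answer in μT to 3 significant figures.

The Biot–Savart field of a circular arc at its centre is B = μ₀Iφ/(4πR), with φ = 5.637 rad.
B = (4π×10⁻⁷ × 0.523 × 5.637) / (4π × 0.00768) = 3.84×10⁻⁵ T.

B ≈ 38.4 μT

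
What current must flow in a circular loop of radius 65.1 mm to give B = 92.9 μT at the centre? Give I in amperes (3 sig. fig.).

At the centre of a circular loop B = μ₀I/(2R), so I = 2RB/μ₀.
With R = 0.0651 m, I = 2 × 0.0651 × 9.29×10⁻⁵ / (4π×10⁻⁷) = 9.63 A.

I ≈ 9.63 A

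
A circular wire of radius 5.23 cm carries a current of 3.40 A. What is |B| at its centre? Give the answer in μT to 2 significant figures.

At the centre of a circular loop the Biot–Savart law gives B = μ₀I/(2R).
B = (4π×10⁻⁷ × 3.40) / (2 × 0.0523) = 4.08×10⁻⁵ T.

B ≈ 41 μT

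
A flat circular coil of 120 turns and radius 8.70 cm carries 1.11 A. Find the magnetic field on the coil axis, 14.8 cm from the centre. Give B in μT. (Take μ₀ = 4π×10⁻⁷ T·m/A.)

B ≈ 125 μT

For an N-turn flat coil, B = Nμ₀IR²/[2(R²+z²)^(3/2)] with R = 0.087 m, z = 0.148 m.
B = 120 × 1.04×10⁻⁶ T = 1.25×10⁻⁴ T.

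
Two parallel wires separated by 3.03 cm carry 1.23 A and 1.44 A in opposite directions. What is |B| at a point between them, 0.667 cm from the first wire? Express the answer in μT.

Each long wire gives B = μ₀I/(2πd). Distances are d₁ = 0.00667 m and d₂ = 0.02363 m.
B₁ = 3.69×10⁻⁵ T, B₂ = 1.22×10⁻⁵ T.
Between antiparallel currents both contributions point the same way, so they add. B = B₁ + B₂ = 3.69×10⁻⁵ + 1.22×10⁻⁵ = 4.91×10⁻⁵ T.

B ≈ 49.1 μT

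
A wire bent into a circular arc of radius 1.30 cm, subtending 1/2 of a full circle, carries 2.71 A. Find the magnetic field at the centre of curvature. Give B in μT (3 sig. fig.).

The Biot–Savart field of a circular arc at its centre is B = μ₀Iφ/(4πR), with φ = 3.142 rad.
B = (4π×10⁻⁷ × 2.71 × 3.142) / (4π × 0.013) = 6.55×10⁻⁵ T.

B ≈ 65.5 μT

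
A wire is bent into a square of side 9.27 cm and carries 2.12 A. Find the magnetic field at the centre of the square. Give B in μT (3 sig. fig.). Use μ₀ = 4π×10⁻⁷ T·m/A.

Each side is a finite straight segment at perpendicular distance d = a/(2 tan(π/4)) = 0.04635 m from the centre, with end-angles ±π/4.
One side contributes B₁ = (μ₀I/4πd)·2 sin(π/4) = 6.47×10⁻⁶ T.
All 4 sides add in the same direction: B = 4 × 6.47×10⁻⁶ = 2.59×10⁻⁵ T.

B ≈ 25.9 μT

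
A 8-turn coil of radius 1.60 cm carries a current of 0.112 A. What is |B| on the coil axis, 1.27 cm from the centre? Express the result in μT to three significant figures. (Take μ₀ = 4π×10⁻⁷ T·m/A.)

B ≈ 16.9 μT

For an N-turn flat coil, B = Nμ₀IR²/[2(R²+z²)^(3/2)] with R = 0.016 m, z = 0.0127 m.
B = 8 × 2.11×10⁻⁶ T = 1.69×10⁻⁵ T.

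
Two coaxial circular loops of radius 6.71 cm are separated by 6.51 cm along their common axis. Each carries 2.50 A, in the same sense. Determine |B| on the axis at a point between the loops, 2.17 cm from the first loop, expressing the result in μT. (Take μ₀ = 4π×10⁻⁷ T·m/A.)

B ≈ 34.0 μT

Each loop contributes B = μ₀IR²/[2(R²+z²)^(3/2)] on the axis, with z measured from that loop.
Loop 1 (z = 0.0217 m): B₁ = 2.02×10⁻⁵ T. Loop 2 (z = 0.0434 m): B₂ = 1.39×10⁻⁵ T.
The fields add: B = B₁ + B₂ = 3.40×10⁻⁵ T.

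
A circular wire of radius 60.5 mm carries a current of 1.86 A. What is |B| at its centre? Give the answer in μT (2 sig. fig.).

B ≈ 19 μT

At the centre of a circular loop the Biot–Savart law gives B = μ₀I/(2R).
B = (4π×10⁻⁷ × 1.86) / (2 × 0.0605) = 1.93×10⁻⁵ T.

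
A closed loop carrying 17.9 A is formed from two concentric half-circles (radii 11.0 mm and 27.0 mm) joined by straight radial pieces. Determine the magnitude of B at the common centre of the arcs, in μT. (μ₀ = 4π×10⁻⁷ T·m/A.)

The radial connectors point toward the centre, so dl × r̂ = 0 and they contribute nothing.
Each semicircle gives μ₀I/(4R): inner arc 5.11×10⁻⁴ T, outer arc 2.08×10⁻⁴ T.
The two arcs carry current in opposite angular senses, so their fields oppose: B = |5.11×10⁻⁴ − 2.08×10⁻⁴| = 3.03×10⁻⁴ T.

B ≈ 303 μT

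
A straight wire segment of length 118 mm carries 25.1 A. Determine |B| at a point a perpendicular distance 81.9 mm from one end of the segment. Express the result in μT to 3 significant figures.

For a finite straight segment, B = (μ₀I/4πd)(sinθ₁ + sinθ₂), where θ₁, θ₂ are the angles from the perpendicular to each end.
The perpendicular foot is at one end, so the two end-offsets along the wire are 0 and L = 0.118 m.
sinθ₁ = 0/√(0²+0.0819²) = 0.0000; sinθ₂ = 0.118/√(0.118²+0.0819²) = 0.8215.
B = (4π×10⁻⁷ × 25.1) / (4π × 0.0819) × (0.0000 + 0.8215) = 2.52×10⁻⁵ T.

B ≈ 25.2 μT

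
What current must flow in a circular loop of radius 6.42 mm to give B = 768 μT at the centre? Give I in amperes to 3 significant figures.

At the centre of a circular loop B = μ₀I/(2R), so I = 2RB/μ₀.
With R = 0.00642 m, I = 2 × 0.00642 × 7.68×10⁻⁴ / (4π×10⁻⁷) = 7.85 A.

I ≈ 7.85 A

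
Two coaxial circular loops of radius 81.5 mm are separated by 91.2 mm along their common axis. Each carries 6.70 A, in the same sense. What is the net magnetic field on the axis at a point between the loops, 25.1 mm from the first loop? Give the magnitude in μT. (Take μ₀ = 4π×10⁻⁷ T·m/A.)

Each loop contributes B = μ₀IR²/[2(R²+z²)^(3/2)] on the axis, with z measured from that loop.
Loop 1 (z = 0.0251 m): B₁ = 4.51×10⁻⁵ T. Loop 2 (z = 0.0661 m): B₂ = 2.42×10⁻⁵ T.
The fields add: B = B₁ + B₂ = 6.93×10⁻⁵ T.

B ≈ 69.3 μT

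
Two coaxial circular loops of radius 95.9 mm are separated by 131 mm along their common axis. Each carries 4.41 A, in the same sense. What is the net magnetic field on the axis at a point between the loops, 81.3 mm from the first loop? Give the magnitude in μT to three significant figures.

Each loop contributes B = μ₀IR²/[2(R²+z²)^(3/2)] on the axis, with z measured from that loop.
Loop 1 (z = 0.0813 m): B₁ = 1.28×10⁻⁵ T. Loop 2 (z = 0.0497 m): B₂ = 2.02×10⁻⁵ T.
The fields add: B = B₁ + B₂ = 3.30×10⁻⁵ T.

B ≈ 33.0 μT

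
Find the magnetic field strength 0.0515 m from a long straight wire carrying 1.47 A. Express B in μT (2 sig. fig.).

For an infinitely long straight wire, B = μ₀I/(2πd).
B = (4π×10⁻⁷ × 1.47) / (2π × 0.0515) = 5.71×10⁻⁶ T.

B ≈ 5.7 μT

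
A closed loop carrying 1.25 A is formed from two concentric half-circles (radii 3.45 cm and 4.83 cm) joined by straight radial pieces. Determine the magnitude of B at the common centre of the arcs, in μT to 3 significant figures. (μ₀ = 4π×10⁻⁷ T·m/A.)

The radial connectors point toward the centre, so dl × r̂ = 0 and they contribute nothing.
Each semicircle gives μ₀I/(4R): inner arc 1.14×10⁻⁵ T, outer arc 8.13×10⁻⁶ T.
The two arcs carry current in opposite angular senses, so their fields oppose: B = |1.14×10⁻⁵ − 8.13×10⁻⁶| = 3.25×10⁻⁶ T.

B ≈ 3.25 μT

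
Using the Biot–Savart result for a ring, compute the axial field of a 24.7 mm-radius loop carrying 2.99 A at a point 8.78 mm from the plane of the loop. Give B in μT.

B ≈ 63.6 μT

On the axis of a circular loop, B = μ₀IR² / [2(R²+z²)^(3/2)].
R² + z² = (0.0247)² + (0.00878)² = 0.0006872 m², and (R²+z²)^(3/2) = 1.80×10⁻⁵ m³.
B = (4π×10⁻⁷ × 2.99 × 0.0006101) / (2 × 1.80×10⁻⁵) = 6.36×10⁻⁵ T.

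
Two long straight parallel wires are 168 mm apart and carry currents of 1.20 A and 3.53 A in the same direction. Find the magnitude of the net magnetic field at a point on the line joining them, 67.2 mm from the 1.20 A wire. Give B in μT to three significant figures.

B ≈ 3.43 μT

Each long wire gives B = μ₀I/(2πd). Distances are d₁ = 0.0672 m and d₂ = 0.1008 m.
B₁ = 3.57×10⁻⁶ T, B₂ = 7.00×10⁻⁶ T.
Between parallel currents the two contributions point in opposite directions, so they subtract. B = |B₁ − B₂| = |3.57×10⁻⁶ − 7.00×10⁻⁶| = 3.43×10⁻⁶ T.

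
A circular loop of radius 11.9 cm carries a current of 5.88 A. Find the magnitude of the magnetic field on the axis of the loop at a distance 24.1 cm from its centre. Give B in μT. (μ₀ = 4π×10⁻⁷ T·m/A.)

On the axis of a circular loop, B = μ₀IR² / [2(R²+z²)^(3/2)].
R² + z² = (0.119)² + (0.241)² = 0.07224 m², and (R²+z²)^(3/2) = 1.94×10⁻² m³.
B = (4π×10⁻⁷ × 5.88 × 0.01416) / (2 × 1.94×10⁻²) = 2.69×10⁻⁶ T.

B ≈ 2.69 μT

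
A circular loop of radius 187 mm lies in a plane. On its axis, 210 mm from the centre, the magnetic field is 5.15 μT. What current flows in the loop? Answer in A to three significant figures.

On the axis of a loop, B = μ₀IR²/[2(R²+z²)^(3/2)], so I = 2B(R²+z²)^(3/2)/(μ₀R²).
R² + z² = 0.03497 + 0.0441 = 0.07907 m²; raised to 3/2 gives 2.22×10⁻² m³.
I = 2 × 5.15×10⁻⁶ × 2.22×10⁻² / (1.26×10⁻⁶ × 0.03497) = 5.21 A.

I ≈ 5.21 A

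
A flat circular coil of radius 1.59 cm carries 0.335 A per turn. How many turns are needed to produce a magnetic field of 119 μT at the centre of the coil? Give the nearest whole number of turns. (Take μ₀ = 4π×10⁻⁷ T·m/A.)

N = 9

For an N-turn coil, B = Nμ₀I/(2R). A single turn gives B₁ = 1.32×10⁻⁵ T with R = 0.0159 m.
N = B/B₁ = 1.19×10⁻⁴ / 1.32×10⁻⁵ = 8.99.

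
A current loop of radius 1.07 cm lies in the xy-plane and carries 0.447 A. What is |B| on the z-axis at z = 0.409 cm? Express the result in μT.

On the axis of a circular loop, B = μ₀IR² / [2(R²+z²)^(3/2)].
R² + z² = (0.0107)² + (0.00409)² = 0.0001312 m², and (R²+z²)^(3/2) = 1.50×10⁻⁶ m³.
B = (4π×10⁻⁷ × 0.447 × 0.0001145) / (2 × 1.50×10⁻⁶) = 2.14×10⁻⁵ T.

B ≈ 21.4 μT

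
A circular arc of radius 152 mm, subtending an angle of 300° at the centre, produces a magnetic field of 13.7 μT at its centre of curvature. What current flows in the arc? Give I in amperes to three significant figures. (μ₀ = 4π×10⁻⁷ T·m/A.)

I ≈ 3.98 A

For a circular arc, B = μ₀Iφ/(4πR) with φ in radians; here φ = 5.236 rad.
So I = 4πRB/(μ₀φ) = 4π × 0.152 × 1.37×10⁻⁵ / (4π×10⁻⁷ × 5.236) = 3.98 A.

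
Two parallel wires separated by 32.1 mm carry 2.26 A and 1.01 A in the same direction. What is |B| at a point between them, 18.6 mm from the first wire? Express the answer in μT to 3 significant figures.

B ≈ 9.34 μT

Each long wire gives B = μ₀I/(2πd). Distances are d₁ = 0.0186 m and d₂ = 0.0135 m.
B₁ = 2.43×10⁻⁵ T, B₂ = 1.50×10⁻⁵ T.
Between parallel currents the two contributions point in opposite directions, so they subtract. B = |B₁ − B₂| = |2.43×10⁻⁵ − 1.50×10⁻⁵| = 9.34×10⁻⁶ T.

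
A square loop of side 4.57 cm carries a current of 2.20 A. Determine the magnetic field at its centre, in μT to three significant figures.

Each side is a finite straight segment at perpendicular distance d = a/(2 tan(π/4)) = 0.02285 m from the centre, with end-angles ±π/4.
One side contributes B₁ = (μ₀I/4πd)·2 sin(π/4) = 1.36×10⁻⁵ T.
All 4 sides add in the same direction: B = 4 × 1.36×10⁻⁵ = 5.45×10⁻⁵ T.

B ≈ 54.5 μT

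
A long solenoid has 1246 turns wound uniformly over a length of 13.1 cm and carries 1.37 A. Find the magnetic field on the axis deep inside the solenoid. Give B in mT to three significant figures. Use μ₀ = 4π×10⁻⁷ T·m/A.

Inside a long solenoid, B = μ₀nI with n = 9511 turns/m.
B = 4π×10⁻⁷ × 9511 × 1.37 = 1.64×10⁻² T.

B ≈ 16.4 mT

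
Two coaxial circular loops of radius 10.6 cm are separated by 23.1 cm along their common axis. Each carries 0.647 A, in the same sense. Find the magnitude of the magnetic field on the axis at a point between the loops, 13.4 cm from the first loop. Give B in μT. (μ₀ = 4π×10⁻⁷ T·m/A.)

Each loop contributes B = μ₀IR²/[2(R²+z²)^(3/2)] on the axis, with z measured from that loop.
Loop 1 (z = 0.134 m): B₁ = 9.16×10⁻⁷ T. Loop 2 (z = 0.097 m): B₂ = 1.54×10⁻⁶ T.
The fields add: B = B₁ + B₂ = 2.46×10⁻⁶ T.

B ≈ 2.46 μT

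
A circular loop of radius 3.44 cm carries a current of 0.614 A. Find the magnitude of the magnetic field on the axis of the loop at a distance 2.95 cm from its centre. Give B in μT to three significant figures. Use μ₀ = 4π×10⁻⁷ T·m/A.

B ≈ 4.91 μT

On the axis of a circular loop, B = μ₀IR² / [2(R²+z²)^(3/2)].
R² + z² = (0.0344)² + (0.0295)² = 0.002054 m², and (R²+z²)^(3/2) = 9.31×10⁻⁵ m³.
B = (4π×10⁻⁷ × 0.614 × 0.001183) / (2 × 9.31×10⁻⁵) = 4.91×10⁻⁶ T.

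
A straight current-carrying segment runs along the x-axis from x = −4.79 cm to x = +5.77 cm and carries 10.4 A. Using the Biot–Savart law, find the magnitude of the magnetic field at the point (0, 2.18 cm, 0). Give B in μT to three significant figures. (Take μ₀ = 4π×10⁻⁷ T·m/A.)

For a finite straight segment, B = (μ₀I/4πd)(sinθ₁ + sinθ₂), where θ₁, θ₂ are the angles from the perpendicular to each end.
The perpendicular distance is d = 0.0218 m; the end-offsets along the wire are a = 0.0479 m and b = 0.0577 m.
sinθ₁ = 0.0479/√(0.0479²+0.0218²) = 0.9102; sinθ₂ = 0.0577/√(0.0577²+0.0218²) = 0.9355.
B = (4π×10⁻⁷ × 10.4) / (4π × 0.0218) × (0.9102 + 0.9355) = 8.80×10⁻⁵ T.

B ≈ 88.0 μT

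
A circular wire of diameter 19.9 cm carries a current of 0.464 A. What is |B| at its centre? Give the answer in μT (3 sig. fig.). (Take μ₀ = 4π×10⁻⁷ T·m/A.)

B ≈ 2.93 μT

At the centre of a circular loop the Biot–Savart law gives B = μ₀I/(2R) (so R = 0.0995 m).
B = (4π×10⁻⁷ × 0.464) / (2 × 0.0995) = 2.93×10⁻⁶ T.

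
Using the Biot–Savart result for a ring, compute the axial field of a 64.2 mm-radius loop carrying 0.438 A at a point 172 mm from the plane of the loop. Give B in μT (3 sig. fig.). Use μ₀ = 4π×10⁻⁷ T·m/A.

On the axis of a circular loop, B = μ₀IR² / [2(R²+z²)^(3/2)].
R² + z² = (0.0642)² + (0.172)² = 0.03371 m², and (R²+z²)^(3/2) = 6.19×10⁻³ m³.
B = (4π×10⁻⁷ × 0.438 × 0.004122) / (2 × 6.19×10⁻³) = 1.83×10⁻⁷ T.

B ≈ 0.183 μT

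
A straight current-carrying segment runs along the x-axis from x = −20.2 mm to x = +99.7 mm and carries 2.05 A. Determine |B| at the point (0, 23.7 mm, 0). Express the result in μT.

B ≈ 14.0 μT

For a finite straight segment, B = (μ₀I/4πd)(sinθ₁ + sinθ₂), where θ₁, θ₂ are the angles from the perpendicular to each end.
The perpendicular distance is d = 0.0237 m; the end-offsets along the wire are a = 0.0202 m and b = 0.0997 m.
sinθ₁ = 0.0202/√(0.0202²+0.0237²) = 0.6487; sinθ₂ = 0.0997/√(0.0997²+0.0237²) = 0.9729.
B = (4π×10⁻⁷ × 2.05) / (4π × 0.0237) × (0.6487 + 0.9729) = 1.40×10⁻⁵ T.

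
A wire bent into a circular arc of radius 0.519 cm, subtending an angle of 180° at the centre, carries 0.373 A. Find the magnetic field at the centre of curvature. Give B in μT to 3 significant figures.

B ≈ 22.6 μT

The Biot–Savart field of a circular arc at its centre is B = μ₀Iφ/(4πR), with φ = 3.142 rad.
B = (4π×10⁻⁷ × 0.373 × 3.142) / (4π × 0.00519) = 2.26×10⁻⁵ T.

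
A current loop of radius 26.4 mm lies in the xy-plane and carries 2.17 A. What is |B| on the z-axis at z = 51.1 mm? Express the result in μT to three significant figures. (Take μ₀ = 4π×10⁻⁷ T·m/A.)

On the axis of a circular loop, B = μ₀IR² / [2(R²+z²)^(3/2)].
R² + z² = (0.0264)² + (0.0511)² = 0.003308 m², and (R²+z²)^(3/2) = 1.90×10⁻⁴ m³.
B = (4π×10⁻⁷ × 2.17 × 0.000697) / (2 × 1.90×10⁻⁴) = 4.99×10⁻⁶ T.

B ≈ 4.99 μT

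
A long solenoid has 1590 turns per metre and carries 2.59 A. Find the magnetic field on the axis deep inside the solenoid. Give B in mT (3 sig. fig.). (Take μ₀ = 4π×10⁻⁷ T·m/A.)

Inside a long solenoid, B = μ₀nI with n = 1590 turns/m.
B = 4π×10⁻⁷ × 1590 × 2.59 = 5.17×10⁻³ T.

B ≈ 5.17 mT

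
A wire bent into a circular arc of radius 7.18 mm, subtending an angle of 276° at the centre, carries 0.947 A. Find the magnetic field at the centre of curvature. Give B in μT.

B ≈ 63.5 μT

The Biot–Savart field of a circular arc at its centre is B = μ₀Iφ/(4πR), with φ = 4.817 rad.
B = (4π×10⁻⁷ × 0.947 × 4.817) / (4π × 0.00718) = 6.35×10⁻⁵ T.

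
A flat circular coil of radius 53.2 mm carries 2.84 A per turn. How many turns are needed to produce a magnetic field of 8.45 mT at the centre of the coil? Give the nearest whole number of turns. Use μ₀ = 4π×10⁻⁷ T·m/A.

For an N-turn coil, B = Nμ₀I/(2R). A single turn gives B₁ = 3.35×10⁻⁵ T with R = 0.0532 m.
N = B/B₁ = 8.45×10⁻³ / 3.35×10⁻⁵ = 251.92.

N = 252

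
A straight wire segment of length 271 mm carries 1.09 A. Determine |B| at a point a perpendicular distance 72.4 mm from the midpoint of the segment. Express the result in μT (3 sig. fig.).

For a finite straight segment, B = (μ₀I/4πd)(sinθ₁ + sinθ₂), where θ₁, θ₂ are the angles from the perpendicular to each end.
The perpendicular from the point meets the wire at its midpoint, so each end is L/2 = 0.1355 m away along the wire.
sinθ₁ = 0.1355/√(0.1355²+0.0724²) = 0.8820; sinθ₂ = 0.1355/√(0.1355²+0.0724²) = 0.8820.
B = (4π×10⁻⁷ × 1.09) / (4π × 0.0724) × (0.8820 + 0.8820) = 2.66×10⁻⁶ T.

B ≈ 2.66 μT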